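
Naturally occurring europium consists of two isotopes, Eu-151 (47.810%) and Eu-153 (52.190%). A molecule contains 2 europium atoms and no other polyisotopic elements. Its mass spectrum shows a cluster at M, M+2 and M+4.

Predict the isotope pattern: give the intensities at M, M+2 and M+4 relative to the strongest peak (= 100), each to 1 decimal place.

45.8 : 100.0 : 54.6

Each Eu atom is independently Eu-151 (p = 0.47810) or Eu-153 (q = 0.52190); the cluster is the binomial expansion (p + q)^2.
P(M) = 0.47810^2 = 0.228580
P(M+2) = 2 × 0.47810^1 × 0.52190^1 = 0.499041
P(M+4) = 0.52190^2 = 0.272380
The M+2 peak is largest (0.499041); scaling to 100 gives 45.8 : 100.0 : 54.6.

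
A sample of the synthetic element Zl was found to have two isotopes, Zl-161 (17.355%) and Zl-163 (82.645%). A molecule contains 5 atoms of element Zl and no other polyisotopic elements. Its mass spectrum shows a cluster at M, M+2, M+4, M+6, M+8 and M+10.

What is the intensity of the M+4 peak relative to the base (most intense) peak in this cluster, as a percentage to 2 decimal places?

Binomial terms of (0.17355 + 0.82645)^5: M 0.0002, M+2 0.0037, M+4 0.0357, M+6 0.1700, M+8 0.4048, M+10 0.3856 → M+8 is the base peak.
P(M+8) = C(5,4) × 0.17355^1 × 0.82645^4 = 5 × 0.17355 × 0.46651578 = 0.404819 (base)
P(M+4) = C(5,2) × 0.17355^3 × 0.82645^2 = 10 × 0.00522726 × 0.6830196 = 0.035703
Relative intensity = 0.035703 / 0.404819 × 100 = 8.82

8.82%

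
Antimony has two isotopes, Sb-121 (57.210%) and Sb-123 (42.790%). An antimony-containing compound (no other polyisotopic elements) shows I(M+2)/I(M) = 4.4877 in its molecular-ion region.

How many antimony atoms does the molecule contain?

The M+2/M ratio from n Sb atoms is n · q/p = n · 0.42790/0.57210.
n = 4.4877 × 0.57210/0.42790 = 6.00 ≈ 6

6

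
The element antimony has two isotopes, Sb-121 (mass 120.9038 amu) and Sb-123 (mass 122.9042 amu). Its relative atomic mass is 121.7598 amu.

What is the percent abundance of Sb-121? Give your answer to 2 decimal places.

With x = fraction of Sb-121 (so Sb-123 is 1 − x):
120.9038·x + 122.9042·(1 − x) = 121.7598
(120.9038 − 122.9042)·x = 121.7598 − 122.9042
x = -1.1444 / -2.0004 = 0.57209 → 57.21% Sb-121, 42.79% Sb-123.

57.21%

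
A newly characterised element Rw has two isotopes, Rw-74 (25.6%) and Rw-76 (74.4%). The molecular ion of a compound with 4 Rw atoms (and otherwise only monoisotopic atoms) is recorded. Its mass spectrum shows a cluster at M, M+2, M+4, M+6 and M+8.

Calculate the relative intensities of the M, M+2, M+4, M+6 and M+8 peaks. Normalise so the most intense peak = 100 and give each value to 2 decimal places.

The 4 Rw atoms are independent, so intensities follow the terms of (0.256 + 0.744)^4.
P(M) = 0.256^4 = 0.004295
P(M+2) = 4 × 0.256^3 × 0.744^1 = 0.049929
P(M+4) = 6 × 0.256^2 × 0.744^2 = 0.217659
P(M+6) = 4 × 0.256^1 × 0.744^3 = 0.421715
P(M+8) = 0.744^4 = 0.306402
The M+6 peak is largest (0.421715); scaling to 100 gives 1.02 : 11.84 : 51.61 : 100.00 : 72.66.

1.02 : 11.84 : 51.61 : 100.00 : 72.66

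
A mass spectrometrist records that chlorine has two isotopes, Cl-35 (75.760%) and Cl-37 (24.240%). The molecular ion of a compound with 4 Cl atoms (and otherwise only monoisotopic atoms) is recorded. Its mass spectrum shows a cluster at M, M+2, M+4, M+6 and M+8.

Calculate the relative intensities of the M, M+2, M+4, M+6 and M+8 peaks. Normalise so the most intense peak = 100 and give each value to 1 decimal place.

The 4 Cl atoms are independent, so intensities follow the terms of (0.75760 + 0.24240)^4.
P(M) = 0.75760^4 = 0.329428
P(M+2) = 4 × 0.75760^3 × 0.24240^1 = 0.421612
P(M+4) = 6 × 0.75760^2 × 0.24240^2 = 0.202347
P(M+6) = 4 × 0.75760^1 × 0.24240^3 = 0.043162
P(M+8) = 0.24240^4 = 0.003452
The M+2 peak is largest (0.421612); scaling to 100 gives 78.1 : 100.0 : 48.0 : 10.2 : 0.8.

78.1 : 100.0 : 48.0 : 10.2 : 0.8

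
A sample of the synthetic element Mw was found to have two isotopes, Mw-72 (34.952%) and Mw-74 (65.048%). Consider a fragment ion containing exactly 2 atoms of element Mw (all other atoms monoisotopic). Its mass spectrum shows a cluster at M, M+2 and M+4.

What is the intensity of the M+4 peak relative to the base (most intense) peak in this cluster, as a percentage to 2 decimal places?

(0.34952 + 0.65048)^2 gives M 0.1222, M+2 0.4547, M+4 0.4231; the largest is M+2.
P(M+2) = C(2,1) × 0.34952^1 × 0.65048^1 = 2 × 0.34952 × 0.65048 = 0.454712 (base)
P(M+4) = C(2,2) × 0.34952^0 × 0.65048^2 = 1 × 1.0000 × 0.42312423 = 0.423124
Relative intensity = 0.423124 / 0.454712 × 100 = 93.05

93.05%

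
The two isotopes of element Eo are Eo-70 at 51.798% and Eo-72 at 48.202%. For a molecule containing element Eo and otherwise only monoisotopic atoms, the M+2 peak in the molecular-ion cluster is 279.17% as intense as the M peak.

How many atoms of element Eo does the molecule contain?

With n Eo atoms, P(M+2)/P(M) = C(n,1)·p^(n−1)q / p^n = n·q/p = n · 0.48202/0.51798.
n = 2.7917 × 0.51798/0.48202 = 3.00 ≈ 3

3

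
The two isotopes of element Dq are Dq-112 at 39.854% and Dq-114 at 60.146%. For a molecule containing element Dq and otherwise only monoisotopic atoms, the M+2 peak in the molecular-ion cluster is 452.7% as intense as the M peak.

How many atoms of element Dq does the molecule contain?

With n Dq atoms, P(M+2)/P(M) = C(n,1)·p^(n−1)q / p^n = n·q/p = n · 0.60146/0.39854.
n = 4.527 × 0.39854/0.60146 = 3.00 ≈ 3

3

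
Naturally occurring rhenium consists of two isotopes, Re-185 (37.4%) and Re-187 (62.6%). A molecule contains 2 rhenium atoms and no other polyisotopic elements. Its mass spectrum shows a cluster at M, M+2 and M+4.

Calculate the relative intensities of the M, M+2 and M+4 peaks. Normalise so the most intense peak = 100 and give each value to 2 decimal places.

The 2 Re atoms are independent, so intensities follow the terms of (0.374 + 0.626)^2.
P(M) = 0.374^2 = 0.139876
P(M+2) = 2 × 0.374^1 × 0.626^1 = 0.468248
P(M+4) = 0.626^2 = 0.391876
The M+2 peak is largest (0.468248); scaling to 100 gives 29.87 : 100.00 : 83.69.

29.87 : 100.00 : 83.69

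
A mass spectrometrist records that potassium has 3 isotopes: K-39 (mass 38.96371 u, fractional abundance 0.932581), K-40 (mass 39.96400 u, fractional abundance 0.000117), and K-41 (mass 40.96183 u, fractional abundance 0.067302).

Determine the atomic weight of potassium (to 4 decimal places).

Weight each isotope mass by its fractional abundance: 0.932581 × 38.96371 + 0.000117 × 39.96400 + 0.067302 × 40.96183
= 36.336816 + 0.004676 + 2.756813 = 39.098305 u

39.0983 u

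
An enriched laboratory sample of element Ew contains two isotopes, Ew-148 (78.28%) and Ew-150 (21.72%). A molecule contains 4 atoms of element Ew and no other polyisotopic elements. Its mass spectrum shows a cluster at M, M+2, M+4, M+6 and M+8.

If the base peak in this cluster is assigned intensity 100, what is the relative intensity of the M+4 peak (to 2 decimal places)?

41.62

(0.7828 + 0.2172)^4 gives M 0.3755, M+2 0.4167, M+4 0.1734, M+6 0.0321, M+8 0.0022; the largest is M+2.
P(M+2) = C(4,1) × 0.7828^3 × 0.2172^1 = 4 × 0.47968093 × 0.2172 = 0.416747 (base)
P(M+4) = C(4,2) × 0.7828^2 × 0.2172^2 = 6 × 0.61277584 × 0.04717584 = 0.173449
Relative intensity = 0.173449 / 0.416747 × 100 = 41.62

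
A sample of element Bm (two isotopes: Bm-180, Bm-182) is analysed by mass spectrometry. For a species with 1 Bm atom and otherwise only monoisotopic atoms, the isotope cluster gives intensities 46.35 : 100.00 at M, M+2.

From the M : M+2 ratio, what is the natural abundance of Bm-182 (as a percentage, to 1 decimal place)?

Let p = fractional abundance of Bm-180. I(M+2)/I(M) = [C(1,1)·p^0·(1−p)] / p^1 = 1·(1−p)/p = 100.00/46.35 = 2.1575
(1−p)/p = 2.1575/1 = 2.1575  ⇒  p = 1/(1 + 2.1575) = 0.3167
Bm-180: 31.7%, Bm-182: 68.3%.

68.3%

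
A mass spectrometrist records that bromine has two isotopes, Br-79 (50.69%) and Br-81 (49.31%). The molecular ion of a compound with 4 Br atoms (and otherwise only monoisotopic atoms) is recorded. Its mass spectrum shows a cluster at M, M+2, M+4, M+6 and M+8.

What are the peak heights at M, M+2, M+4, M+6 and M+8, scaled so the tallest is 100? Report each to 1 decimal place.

Each Br atom is independently Br-79 (p = 0.5069) or Br-81 (q = 0.4931); the cluster is the binomial expansion (p + q)^4.
P(M) = 0.5069^4 = 0.066022
P(M+2) = 4 × 0.5069^3 × 0.4931^1 = 0.256899
P(M+4) = 6 × 0.5069^2 × 0.4931^2 = 0.374857
P(M+6) = 4 × 0.5069^1 × 0.4931^3 = 0.243101
P(M+8) = 0.4931^4 = 0.059121
The M+4 peak is largest (0.374857); scaling to 100 gives 17.6 : 68.5 : 100.0 : 64.9 : 15.8.

17.6 : 68.5 : 100.0 : 64.9 : 15.8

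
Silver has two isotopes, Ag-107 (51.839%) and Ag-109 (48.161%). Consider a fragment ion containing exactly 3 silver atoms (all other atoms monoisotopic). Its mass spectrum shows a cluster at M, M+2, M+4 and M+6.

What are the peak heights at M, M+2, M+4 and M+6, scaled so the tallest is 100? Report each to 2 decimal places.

35.88 : 100.00 : 92.90 : 28.77

Expanding (0.51839 + 0.48161)^3:
P(M) = 0.51839^3 = 0.139306
P(M+2) = 3 × 0.51839^2 × 0.48161^1 = 0.388267
P(M+4) = 3 × 0.51839^1 × 0.48161^2 = 0.360719
P(M+6) = 0.48161^3 = 0.111709
The M+2 peak is largest (0.388267); scaling to 100 gives 35.88 : 100.00 : 92.90 : 28.77.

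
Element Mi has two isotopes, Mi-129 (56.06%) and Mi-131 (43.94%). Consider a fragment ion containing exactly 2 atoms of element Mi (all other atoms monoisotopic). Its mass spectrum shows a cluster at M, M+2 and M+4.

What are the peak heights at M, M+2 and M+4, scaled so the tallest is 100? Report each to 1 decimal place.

63.8 : 100.0 : 39.2

The 2 Mi atoms are independent, so intensities follow the terms of (0.5606 + 0.4394)^2.
P(M) = 0.5606^2 = 0.314272
P(M+2) = 2 × 0.5606^1 × 0.4394^1 = 0.492655
P(M+4) = 0.4394^2 = 0.193072
The M+2 peak is largest (0.492655); scaling to 100 gives 63.8 : 100.0 : 39.2.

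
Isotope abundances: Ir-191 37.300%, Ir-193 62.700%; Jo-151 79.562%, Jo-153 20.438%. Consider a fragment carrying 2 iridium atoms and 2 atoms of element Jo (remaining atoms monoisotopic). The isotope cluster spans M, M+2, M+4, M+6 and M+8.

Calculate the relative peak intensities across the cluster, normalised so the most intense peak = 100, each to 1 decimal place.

21.7 : 83.9 : 100.0 : 36.2 : 4.0

Iridium pattern (n=2): 0.139129 : 0.467742 : 0.393129
Element Jo pattern (n=2): 0.63301118 : 0.32521763 : 0.04177118
Convolve the two distributions (both contribute in 2-u steps):
  M: 0.139129×0.63301118 = 0.088070
  M+2: 0.139129×0.32521763 + 0.467742×0.63301118 = 0.341333
  M+4: 0.139129×0.04177118 + 0.467742×0.32521763 + 0.393129×0.63301118 = 0.406785
  M+6: 0.467742×0.04177118 + 0.393129×0.32521763 = 0.147391
  M+8: 0.393129×0.04177118 = 0.016421
Scale to base peak (0.406785) = 100: 21.7 : 83.9 : 100.0 : 36.2 : 4.0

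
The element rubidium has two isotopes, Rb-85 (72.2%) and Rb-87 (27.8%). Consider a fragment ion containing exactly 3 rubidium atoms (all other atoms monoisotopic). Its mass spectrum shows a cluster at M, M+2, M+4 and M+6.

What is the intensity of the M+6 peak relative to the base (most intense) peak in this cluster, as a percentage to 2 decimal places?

Term probabilities: M 0.3764, M+2 0.4348, M+4 0.1674, M+6 0.0215. Base peak = M+2.
P(M+2) = C(3,1) × 0.722^2 × 0.278^1 = 3 × 0.521284 × 0.2780 = 0.434751 (base)
P(M+6) = C(3,3) × 0.722^0 × 0.278^3 = 1 × 1.0000 × 0.02148495 = 0.021485
Relative intensity = 0.021485 / 0.434751 × 100 = 4.94

4.94%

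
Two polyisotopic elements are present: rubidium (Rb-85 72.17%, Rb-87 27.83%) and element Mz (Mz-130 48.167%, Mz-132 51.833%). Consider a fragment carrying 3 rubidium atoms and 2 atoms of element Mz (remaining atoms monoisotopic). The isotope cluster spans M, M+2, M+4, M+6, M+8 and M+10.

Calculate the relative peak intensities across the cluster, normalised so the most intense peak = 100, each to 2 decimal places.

Rubidium pattern (n=3): 0.37589809 : 0.43485841 : 0.16768892 : 0.02155458
Element Mz pattern (n=2): 0.23200599 : 0.49932802 : 0.26866599
Convolve the two distributions (both contribute in 2-u steps):
  M: 0.37589809×0.23200599 = 0.087211
  M+2: 0.37589809×0.49932802 + 0.43485841×0.23200599 = 0.288586
  M+4: 0.37589809×0.26866599 + 0.43485841×0.49932802 + 0.16768892×0.23200599 = 0.357033
  M+6: 0.43485841×0.26866599 + 0.16768892×0.49932802 + 0.02155458×0.23200599 = 0.205564
  M+8: 0.16768892×0.26866599 + 0.02155458×0.49932802 = 0.055815
  M+10: 0.02155458×0.26866599 = 0.005791
Scale to base peak (0.357033) = 100: 24.43 : 80.83 : 100.00 : 57.58 : 15.63 : 1.62

24.43 : 80.83 : 100.00 : 57.58 : 15.63 : 1.62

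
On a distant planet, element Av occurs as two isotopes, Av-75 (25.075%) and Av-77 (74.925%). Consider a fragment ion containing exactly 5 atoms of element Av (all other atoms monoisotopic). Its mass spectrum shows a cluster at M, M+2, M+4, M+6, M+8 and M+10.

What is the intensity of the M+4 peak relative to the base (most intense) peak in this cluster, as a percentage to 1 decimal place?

Binomial terms of (0.25075 + 0.74925)^5: M 0.0010, M+2 0.0148, M+4 0.0885, M+6 0.2645, M+8 0.3951, M+10 0.2361 → M+8 is the base peak.
P(M+8) = C(5,4) × 0.25075^1 × 0.74925^4 = 5 × 0.25075 × 0.31514252 = 0.395110 (base)
P(M+4) = C(5,2) × 0.25075^3 × 0.74925^2 = 10 × 0.01576605 × 0.56137556 = 0.088507
Relative intensity = 0.088507 / 0.395110 × 100 = 22.4

22.4%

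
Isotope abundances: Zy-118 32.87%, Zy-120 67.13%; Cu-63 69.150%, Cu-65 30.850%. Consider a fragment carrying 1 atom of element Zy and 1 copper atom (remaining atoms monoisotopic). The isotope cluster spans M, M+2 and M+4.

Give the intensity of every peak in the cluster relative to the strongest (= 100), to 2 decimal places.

40.19 : 100.00 : 36.61

Element Zy pattern (n=1): 0.3287 : 0.6713
Copper pattern (n=1): 0.6915 : 0.3085
Convolve the two distributions (both contribute in 2-u steps):
  M: 0.3287×0.6915 = 0.227296
  M+2: 0.3287×0.3085 + 0.6713×0.6915 = 0.565608
  M+4: 0.6713×0.3085 = 0.207096
Scale to base peak (0.565608) = 100: 40.19 : 100.00 : 36.61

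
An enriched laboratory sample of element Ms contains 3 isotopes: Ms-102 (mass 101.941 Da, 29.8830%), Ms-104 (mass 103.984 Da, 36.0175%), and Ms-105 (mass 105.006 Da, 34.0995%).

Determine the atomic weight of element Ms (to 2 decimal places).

Weight each isotope mass by its fractional abundance: 0.298830 × 101.941 + 0.360175 × 103.984 + 0.340995 × 105.006
= 30.4630 + 37.4524 + 35.8065 = 103.7219 Da

103.72 Da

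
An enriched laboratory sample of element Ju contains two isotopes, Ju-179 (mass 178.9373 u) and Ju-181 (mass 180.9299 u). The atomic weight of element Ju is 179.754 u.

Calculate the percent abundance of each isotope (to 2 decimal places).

With x = fraction of Ju-179 (so Ju-181 is 1 − x):
178.9373·x + 180.9299·(1 − x) = 179.754
(178.9373 − 180.9299)·x = 179.754 − 180.9299
x = -1.1759 / -1.9926 = 0.59013 → 59.01% Ju-179, 40.99% Ju-181.

Ju-179: 59.01%, Ju-181: 40.99%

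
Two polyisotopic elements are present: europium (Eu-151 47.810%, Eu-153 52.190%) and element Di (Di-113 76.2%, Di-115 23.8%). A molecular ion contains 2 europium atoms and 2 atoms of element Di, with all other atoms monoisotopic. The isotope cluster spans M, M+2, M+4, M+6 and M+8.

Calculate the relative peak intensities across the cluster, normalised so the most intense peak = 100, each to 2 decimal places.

Europium pattern (n=2): 0.22857961 : 0.49904078 : 0.27237961
Element Di pattern (n=2): 0.580644 : 0.362712 : 0.056644
Convolve the two distributions (both contribute in 2-u steps):
  M: 0.22857961×0.580644 = 0.132723
  M+2: 0.22857961×0.362712 + 0.49904078×0.580644 = 0.372674
  M+4: 0.22857961×0.056644 + 0.49904078×0.362712 + 0.27237961×0.580644 = 0.352111
  M+6: 0.49904078×0.056644 + 0.27237961×0.362712 = 0.127063
  M+8: 0.27237961×0.056644 = 0.015429
Scale to base peak (0.372674) = 100: 35.61 : 100.00 : 94.48 : 34.09 : 4.14

35.61 : 100.00 : 94.48 : 34.09 : 4.14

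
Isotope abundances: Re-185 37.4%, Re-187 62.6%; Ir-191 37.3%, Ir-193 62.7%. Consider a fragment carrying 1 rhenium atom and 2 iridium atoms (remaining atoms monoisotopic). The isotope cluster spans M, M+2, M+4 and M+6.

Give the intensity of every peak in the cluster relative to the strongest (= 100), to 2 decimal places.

11.83 : 59.57 : 100.00 : 55.95

Rhenium pattern (n=1): 0.3740 : 0.6260
Iridium pattern (n=2): 0.139129 : 0.467742 : 0.393129
Convolve the two distributions (both contribute in 2-u steps):
  M: 0.3740×0.139129 = 0.052034
  M+2: 0.3740×0.467742 + 0.6260×0.139129 = 0.262030
  M+4: 0.3740×0.393129 + 0.6260×0.467742 = 0.439837
  M+6: 0.6260×0.393129 = 0.246099
Scale to base peak (0.439837) = 100: 11.83 : 59.57 : 100.00 : 55.95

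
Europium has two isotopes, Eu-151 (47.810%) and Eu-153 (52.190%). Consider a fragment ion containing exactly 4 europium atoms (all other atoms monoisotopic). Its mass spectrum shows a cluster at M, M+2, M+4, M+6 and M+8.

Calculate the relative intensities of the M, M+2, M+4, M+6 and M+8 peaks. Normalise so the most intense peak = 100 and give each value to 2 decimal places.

Each Eu atom is independently Eu-151 (p = 0.47810) or Eu-153 (q = 0.52190); the cluster is the binomial expansion (p + q)^4.
P(M) = 0.47810^4 = 0.052249
P(M+2) = 4 × 0.47810^3 × 0.52190^1 = 0.228141
P(M+4) = 6 × 0.47810^2 × 0.52190^2 = 0.373563
P(M+6) = 4 × 0.47810^1 × 0.52190^3 = 0.271857
P(M+8) = 0.52190^4 = 0.074191
The M+4 peak is largest (0.373563); scaling to 100 gives 13.99 : 61.07 : 100.00 : 72.77 : 19.86.

13.99 : 61.07 : 100.00 : 72.77 : 19.86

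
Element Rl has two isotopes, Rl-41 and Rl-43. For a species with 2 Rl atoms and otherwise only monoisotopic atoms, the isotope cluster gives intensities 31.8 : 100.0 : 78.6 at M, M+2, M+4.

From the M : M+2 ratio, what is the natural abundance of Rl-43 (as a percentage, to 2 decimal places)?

61.12%

Let p = fractional abundance of Rl-41. I(M+2)/I(M) = [C(2,1)·p^1·(1−p)] / p^2 = 2·(1−p)/p = 100.0/31.8 = 3.1447
(1−p)/p = 3.1447/2 = 1.5723  ⇒  p = 1/(1 + 1.5723) = 0.3888
Rl-41: 38.88%, Rl-43: 61.12%.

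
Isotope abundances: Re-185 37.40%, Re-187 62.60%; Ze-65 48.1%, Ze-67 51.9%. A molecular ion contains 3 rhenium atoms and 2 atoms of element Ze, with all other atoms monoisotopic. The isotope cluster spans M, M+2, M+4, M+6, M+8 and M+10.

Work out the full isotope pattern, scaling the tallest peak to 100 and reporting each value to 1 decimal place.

Rhenium pattern (n=3): 0.05231362 : 0.26268713 : 0.43968487 : 0.24531438
Element Ze pattern (n=2): 0.231361 : 0.499278 : 0.269361
Convolve the two distributions (both contribute in 2-u steps):
  M: 0.05231362×0.231361 = 0.012103
  M+2: 0.05231362×0.499278 + 0.26268713×0.231361 = 0.086895
  M+4: 0.05231362×0.269361 + 0.26268713×0.499278 + 0.43968487×0.231361 = 0.246971
  M+6: 0.26268713×0.269361 + 0.43968487×0.499278 + 0.24531438×0.231361 = 0.347039
  M+8: 0.43968487×0.269361 + 0.24531438×0.499278 = 0.240914
  M+10: 0.24531438×0.269361 = 0.066078
Scale to base peak (0.347039) = 100: 3.5 : 25.0 : 71.2 : 100.0 : 69.4 : 19.0

3.5 : 25.0 : 71.2 : 100.0 : 69.4 : 19.0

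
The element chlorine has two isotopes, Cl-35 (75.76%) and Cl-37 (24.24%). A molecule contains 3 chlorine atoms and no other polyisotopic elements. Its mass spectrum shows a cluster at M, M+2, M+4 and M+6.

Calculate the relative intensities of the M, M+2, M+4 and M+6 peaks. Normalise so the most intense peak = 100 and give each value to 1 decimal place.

100.0 : 96.0 : 30.7 : 3.3

The 3 Cl atoms are independent, so intensities follow the terms of (0.7576 + 0.2424)^3.
P(M) = 0.7576^3 = 0.434830
P(M+2) = 3 × 0.7576^2 × 0.2424^1 = 0.417382
P(M+4) = 3 × 0.7576^1 × 0.2424^2 = 0.133545
P(M+6) = 0.2424^3 = 0.014243
The M peak is largest (0.434830); scaling to 100 gives 100.0 : 96.0 : 30.7 : 3.3.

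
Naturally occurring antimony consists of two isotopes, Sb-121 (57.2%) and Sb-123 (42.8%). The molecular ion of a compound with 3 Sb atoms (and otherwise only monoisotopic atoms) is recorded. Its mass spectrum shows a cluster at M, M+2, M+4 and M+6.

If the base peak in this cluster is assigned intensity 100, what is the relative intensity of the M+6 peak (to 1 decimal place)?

Binomial terms of (0.572 + 0.428)^3: M 0.1871, M+2 0.4201, M+4 0.3143, M+6 0.0784 → M+2 is the base peak.
P(M+2) = C(3,1) × 0.572^2 × 0.428^1 = 3 × 0.327184 × 0.4280 = 0.420104 (base)
P(M+6) = C(3,3) × 0.572^0 × 0.428^3 = 1 × 1.0000 × 0.07840275 = 0.078403
Relative intensity = 0.078403 / 0.420104 × 100 = 18.7

18.7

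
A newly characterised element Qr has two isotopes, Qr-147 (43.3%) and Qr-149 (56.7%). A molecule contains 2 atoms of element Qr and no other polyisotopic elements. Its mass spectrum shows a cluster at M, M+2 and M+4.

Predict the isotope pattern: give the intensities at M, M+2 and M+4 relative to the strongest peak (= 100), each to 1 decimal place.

Each Qr atom is independently Qr-147 (p = 0.433) or Qr-149 (q = 0.567); the cluster is the binomial expansion (p + q)^2.
P(M) = 0.433^2 = 0.187489
P(M+2) = 2 × 0.433^1 × 0.567^1 = 0.491022
P(M+4) = 0.567^2 = 0.321489
The M+2 peak is largest (0.491022); scaling to 100 gives 38.2 : 100.0 : 65.5.

38.2 : 100.0 : 65.5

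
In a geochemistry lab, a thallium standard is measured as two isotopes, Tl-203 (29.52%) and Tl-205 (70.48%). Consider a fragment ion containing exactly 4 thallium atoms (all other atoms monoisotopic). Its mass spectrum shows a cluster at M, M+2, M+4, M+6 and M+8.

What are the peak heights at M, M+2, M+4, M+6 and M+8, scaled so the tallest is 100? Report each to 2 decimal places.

The 4 Tl atoms are independent, so intensities follow the terms of (0.2952 + 0.7048)^4.
P(M) = 0.2952^4 = 0.007594
P(M+2) = 4 × 0.2952^3 × 0.7048^1 = 0.072523
P(M+4) = 6 × 0.2952^2 × 0.7048^2 = 0.259726
P(M+6) = 4 × 0.2952^1 × 0.7048^3 = 0.413403
P(M+8) = 0.7048^4 = 0.246754
The M+6 peak is largest (0.413403); scaling to 100 gives 1.84 : 17.54 : 62.83 : 100.00 : 59.69.

1.84 : 17.54 : 62.83 : 100.00 : 59.69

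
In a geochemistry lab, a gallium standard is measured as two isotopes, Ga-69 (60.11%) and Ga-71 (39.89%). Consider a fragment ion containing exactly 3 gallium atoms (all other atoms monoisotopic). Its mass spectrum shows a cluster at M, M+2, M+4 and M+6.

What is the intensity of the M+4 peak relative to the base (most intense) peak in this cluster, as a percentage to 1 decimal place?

66.4%

Binomial terms of (0.6011 + 0.3989)^3: M 0.2172, M+2 0.4324, M+4 0.2869, M+6 0.0635 → M+2 is the base peak.
P(M+2) = C(3,1) × 0.6011^2 × 0.3989^1 = 3 × 0.36132121 × 0.3989 = 0.432393 (base)
P(M+4) = C(3,2) × 0.6011^1 × 0.3989^2 = 3 × 0.6011 × 0.15912121 = 0.286943
Relative intensity = 0.286943 / 0.432393 × 100 = 66.4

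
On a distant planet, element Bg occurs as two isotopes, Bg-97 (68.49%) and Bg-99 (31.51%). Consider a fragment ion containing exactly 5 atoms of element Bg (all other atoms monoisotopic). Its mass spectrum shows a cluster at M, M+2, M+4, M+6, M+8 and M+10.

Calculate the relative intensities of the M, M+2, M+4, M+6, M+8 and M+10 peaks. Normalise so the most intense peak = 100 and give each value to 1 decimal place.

43.5 : 100.0 : 92.0 : 42.3 : 9.7 : 0.9

The 5 Bg atoms are independent, so intensities follow the terms of (0.6849 + 0.3151)^5.
P(M) = 0.6849^5 = 0.150708
P(M+2) = 5 × 0.6849^4 × 0.3151^1 = 0.346679
P(M+4) = 10 × 0.6849^3 × 0.3151^2 = 0.318991
P(M+6) = 10 × 0.6849^2 × 0.3151^3 = 0.146757
P(M+8) = 5 × 0.6849^1 × 0.3151^4 = 0.033759
P(M+10) = 0.3151^5 = 0.003106
The M+2 peak is largest (0.346679); scaling to 100 gives 43.5 : 100.0 : 92.0 : 42.3 : 9.7 : 0.9.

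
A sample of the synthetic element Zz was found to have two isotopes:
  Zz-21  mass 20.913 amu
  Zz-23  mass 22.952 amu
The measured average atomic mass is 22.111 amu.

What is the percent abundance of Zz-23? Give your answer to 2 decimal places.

Let x be the fractional abundance of Zz-21; then Zz-23 has abundance 1 − x.
20.913·x + 22.952·(1 − x) = 22.111
(20.913 − 22.952)·x = 22.111 − 22.952
x = -0.841 / -2.039 = 0.41246 → 41.25% Zz-21, 58.75% Zz-23.

58.75%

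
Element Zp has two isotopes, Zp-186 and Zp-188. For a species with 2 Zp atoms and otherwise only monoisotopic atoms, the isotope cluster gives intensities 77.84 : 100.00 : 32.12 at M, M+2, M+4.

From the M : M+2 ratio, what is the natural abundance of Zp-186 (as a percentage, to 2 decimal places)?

If p is the fraction of Zp that is Zp-186, then I(M+2)/I(M) = [C(2,1)·p^1·(1−p)] / p^2 = 2·(1−p)/p = 100.00/77.84 = 1.2847
(1−p)/p = 1.2847/2 = 0.6423  ⇒  p = 1/(1 + 0.6423) = 0.6089
Zp-186: 60.89%, Zp-188: 39.11%.

60.89%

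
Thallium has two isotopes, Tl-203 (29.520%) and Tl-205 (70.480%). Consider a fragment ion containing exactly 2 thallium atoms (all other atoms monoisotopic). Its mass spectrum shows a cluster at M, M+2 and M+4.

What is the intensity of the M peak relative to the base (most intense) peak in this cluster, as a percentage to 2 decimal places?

Binomial terms of (0.29520 + 0.70480)^2: M 0.0871, M+2 0.4161, M+4 0.4967 → M+4 is the base peak.
P(M+4) = C(2,2) × 0.29520^0 × 0.70480^2 = 1 × 1.0000 × 0.49674304 = 0.496743 (base)
P(M) = C(2,0) × 0.29520^2 × 0.70480^0 = 1 × 0.08714304 × 1.0000 = 0.087143
Relative intensity = 0.087143 / 0.496743 × 100 = 17.54

17.54%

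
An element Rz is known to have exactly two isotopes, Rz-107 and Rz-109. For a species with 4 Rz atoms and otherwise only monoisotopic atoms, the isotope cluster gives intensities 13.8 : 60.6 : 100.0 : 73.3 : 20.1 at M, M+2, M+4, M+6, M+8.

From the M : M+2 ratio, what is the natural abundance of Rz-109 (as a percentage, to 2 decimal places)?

52.33%

Let p = fractional abundance of Rz-107. I(M+2)/I(M) = [C(4,1)·p^3·(1−p)] / p^4 = 4·(1−p)/p = 60.6/13.8 = 4.3913
(1−p)/p = 4.3913/4 = 1.0978  ⇒  p = 1/(1 + 1.0978) = 0.4767
Rz-107: 47.67%, Rz-109: 52.33%.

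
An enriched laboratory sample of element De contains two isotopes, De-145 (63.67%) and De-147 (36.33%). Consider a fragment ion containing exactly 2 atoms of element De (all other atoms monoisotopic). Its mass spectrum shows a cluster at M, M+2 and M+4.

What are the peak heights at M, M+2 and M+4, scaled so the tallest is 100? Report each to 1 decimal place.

Expanding (0.6367 + 0.3633)^2:
P(M) = 0.6367^2 = 0.405387
P(M+2) = 2 × 0.6367^1 × 0.3633^1 = 0.462626
P(M+4) = 0.3633^2 = 0.131987
The M+2 peak is largest (0.462626); scaling to 100 gives 87.6 : 100.0 : 28.5.

87.6 : 100.0 : 28.5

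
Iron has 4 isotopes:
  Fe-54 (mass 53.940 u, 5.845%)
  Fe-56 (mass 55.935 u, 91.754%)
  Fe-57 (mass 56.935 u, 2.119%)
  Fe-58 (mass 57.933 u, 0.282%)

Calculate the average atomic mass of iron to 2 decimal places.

Weight each isotope mass by its fractional abundance: 0.05845 × 53.940 + 0.91754 × 55.935 + 0.02119 × 56.935 + 0.00282 × 57.933
= 3.1528 + 51.3226 + 1.2065 + 0.1634 = 55.8453 u

55.85 u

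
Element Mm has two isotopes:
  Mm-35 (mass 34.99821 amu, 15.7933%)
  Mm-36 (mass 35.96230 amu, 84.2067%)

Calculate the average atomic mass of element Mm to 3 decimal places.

35.810 amu

Weight each isotope mass by its fractional abundance: 0.157933 × 34.99821 + 0.842067 × 35.96230
= 5.527372 + 30.282666 = 35.810038 amu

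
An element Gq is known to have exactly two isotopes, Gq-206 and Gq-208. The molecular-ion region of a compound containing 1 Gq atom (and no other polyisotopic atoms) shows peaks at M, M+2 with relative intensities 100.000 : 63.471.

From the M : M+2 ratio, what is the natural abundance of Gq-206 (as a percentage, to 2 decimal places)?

61.17%

Write p for the Gq-206 fraction. I(M+2)/I(M) = [C(1,1)·p^0·(1−p)] / p^1 = 1·(1−p)/p = 63.471/100.000 = 0.6347
(1−p)/p = 0.6347/1 = 0.6347  ⇒  p = 1/(1 + 0.6347) = 0.6117
Gq-206: 61.17%, Gq-208: 38.83%.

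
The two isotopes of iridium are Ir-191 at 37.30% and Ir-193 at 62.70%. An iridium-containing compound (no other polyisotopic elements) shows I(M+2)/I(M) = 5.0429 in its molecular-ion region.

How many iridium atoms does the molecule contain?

For n independent Ir atoms, I(M+2)/I(M) = n · (abundance Ir-193) / (abundance Ir-191) = n · 0.6270/0.3730.
n = 5.0429 × 0.3730/0.6270 = 3.00 ≈ 3

3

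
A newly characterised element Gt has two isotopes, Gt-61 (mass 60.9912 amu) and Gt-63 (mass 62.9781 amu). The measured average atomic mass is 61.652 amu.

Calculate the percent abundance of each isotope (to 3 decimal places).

With x = fraction of Gt-61 (so Gt-63 is 1 − x):
60.9912·x + 62.9781·(1 − x) = 61.652
(60.9912 − 62.9781)·x = 61.652 − 62.9781
x = -1.3261 / -1.9869 = 0.66742 → 66.742% Gt-61, 33.258% Gt-63.

Gt-61: 66.742%, Gt-63: 33.258%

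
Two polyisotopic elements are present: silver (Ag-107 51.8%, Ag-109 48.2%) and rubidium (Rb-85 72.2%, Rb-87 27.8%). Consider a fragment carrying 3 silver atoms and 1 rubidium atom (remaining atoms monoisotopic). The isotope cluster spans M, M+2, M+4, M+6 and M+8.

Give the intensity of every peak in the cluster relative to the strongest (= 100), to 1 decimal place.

Silver pattern (n=3): 0.13899183 : 0.3879965 : 0.3610315 : 0.11198017
Rubidium pattern (n=1): 0.7220 : 0.2780
Convolve the two distributions (both contribute in 2-u steps):
  M: 0.13899183×0.7220 = 0.100352
  M+2: 0.13899183×0.2780 + 0.3879965×0.7220 = 0.318773
  M+4: 0.3879965×0.2780 + 0.3610315×0.7220 = 0.368528
  M+6: 0.3610315×0.2780 + 0.11198017×0.7220 = 0.181216
  M+8: 0.11198017×0.2780 = 0.031130
Scale to base peak (0.368528) = 100: 27.2 : 86.5 : 100.0 : 49.2 : 8.4

27.2 : 86.5 : 100.0 : 49.2 : 8.4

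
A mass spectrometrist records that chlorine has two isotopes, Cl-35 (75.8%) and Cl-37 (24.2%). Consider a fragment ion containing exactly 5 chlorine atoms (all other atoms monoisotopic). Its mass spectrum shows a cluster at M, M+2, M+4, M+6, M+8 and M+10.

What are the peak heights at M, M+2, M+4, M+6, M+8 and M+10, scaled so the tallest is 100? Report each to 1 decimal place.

62.6 : 100.0 : 63.9 : 20.4 : 3.3 : 0.2

Expanding (0.758 + 0.242)^5:
P(M) = 0.758^5 = 0.250234
P(M+2) = 5 × 0.758^4 × 0.242^1 = 0.399450
P(M+4) = 10 × 0.758^3 × 0.242^2 = 0.255058
P(M+6) = 10 × 0.758^2 × 0.242^3 = 0.081430
P(M+8) = 5 × 0.758^1 × 0.242^4 = 0.012999
P(M+10) = 0.242^5 = 0.000830
The M+2 peak is largest (0.399450); scaling to 100 gives 62.6 : 100.0 : 63.9 : 20.4 : 3.3 : 0.2.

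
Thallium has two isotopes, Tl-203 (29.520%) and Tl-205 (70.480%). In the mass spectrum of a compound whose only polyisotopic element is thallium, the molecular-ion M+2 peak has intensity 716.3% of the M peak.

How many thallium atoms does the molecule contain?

3

With n Tl atoms, P(M+2)/P(M) = C(n,1)·p^(n−1)q / p^n = n·q/p = n · 0.70480/0.29520.
n = 7.163 × 0.29520/0.70480 = 3.00 ≈ 3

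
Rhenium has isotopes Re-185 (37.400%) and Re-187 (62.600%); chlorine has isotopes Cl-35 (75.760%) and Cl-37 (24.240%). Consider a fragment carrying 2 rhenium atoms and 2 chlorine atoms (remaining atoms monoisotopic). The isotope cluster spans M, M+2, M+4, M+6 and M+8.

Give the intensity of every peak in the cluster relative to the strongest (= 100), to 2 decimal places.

19.82 : 79.02 : 100.00 : 42.32 : 5.68

Rhenium pattern (n=2): 0.139876 : 0.468248 : 0.391876
Chlorine pattern (n=2): 0.57395776 : 0.36728448 : 0.05875776
Convolve the two distributions (both contribute in 2-u steps):
  M: 0.139876×0.57395776 = 0.080283
  M+2: 0.139876×0.36728448 + 0.468248×0.57395776 = 0.320129
  M+4: 0.139876×0.05875776 + 0.468248×0.36728448 + 0.391876×0.57395776 = 0.405119
  M+6: 0.468248×0.05875776 + 0.391876×0.36728448 = 0.171443
  M+8: 0.391876×0.05875776 = 0.023026
Scale to base peak (0.405119) = 100: 19.82 : 79.02 : 100.00 : 42.32 : 5.68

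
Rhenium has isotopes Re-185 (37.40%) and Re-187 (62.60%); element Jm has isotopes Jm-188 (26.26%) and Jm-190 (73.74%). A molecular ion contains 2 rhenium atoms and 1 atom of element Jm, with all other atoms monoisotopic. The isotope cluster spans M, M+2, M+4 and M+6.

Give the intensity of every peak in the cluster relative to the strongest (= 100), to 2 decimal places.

8.20 : 50.45 : 100.00 : 64.47

Rhenium pattern (n=2): 0.139876 : 0.468248 : 0.391876
Element Jm pattern (n=1): 0.2626 : 0.7374
Convolve the two distributions (both contribute in 2-u steps):
  M: 0.139876×0.2626 = 0.036731
  M+2: 0.139876×0.7374 + 0.468248×0.2626 = 0.226106
  M+4: 0.468248×0.7374 + 0.391876×0.2626 = 0.448193
  M+6: 0.391876×0.7374 = 0.288969
Scale to base peak (0.448193) = 100: 8.20 : 50.45 : 100.00 : 64.47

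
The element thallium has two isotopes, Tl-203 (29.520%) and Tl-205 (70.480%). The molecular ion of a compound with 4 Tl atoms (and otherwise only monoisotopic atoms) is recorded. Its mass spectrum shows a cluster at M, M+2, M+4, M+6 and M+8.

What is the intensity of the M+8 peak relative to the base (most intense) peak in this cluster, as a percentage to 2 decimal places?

(0.29520 + 0.70480)^4 gives M 0.0076, M+2 0.0725, M+4 0.2597, M+6 0.4134, M+8 0.2468; the largest is M+6.
P(M+6) = C(4,3) × 0.29520^1 × 0.70480^3 = 4 × 0.2952 × 0.35010449 = 0.413403 (base)
P(M+8) = C(4,4) × 0.29520^0 × 0.70480^4 = 1 × 1.0000 × 0.24675365 = 0.246754
Relative intensity = 0.246754 / 0.413403 × 100 = 59.69

59.69%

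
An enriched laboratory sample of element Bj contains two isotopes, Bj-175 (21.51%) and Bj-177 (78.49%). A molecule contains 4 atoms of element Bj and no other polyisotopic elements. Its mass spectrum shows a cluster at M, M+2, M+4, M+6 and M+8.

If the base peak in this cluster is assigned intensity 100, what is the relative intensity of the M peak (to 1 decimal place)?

0.5

(0.2151 + 0.7849)^4 gives M 0.0021, M+2 0.0312, M+4 0.1710, M+6 0.4160, M+8 0.3795; the largest is M+6.
P(M+6) = C(4,3) × 0.2151^1 × 0.7849^3 = 4 × 0.2151 × 0.48355178 = 0.416048 (base)
P(M) = C(4,0) × 0.2151^4 × 0.7849^0 = 1 × 0.00214073 × 1.0000 = 0.002141
Relative intensity = 0.002141 / 0.416048 × 100 = 0.5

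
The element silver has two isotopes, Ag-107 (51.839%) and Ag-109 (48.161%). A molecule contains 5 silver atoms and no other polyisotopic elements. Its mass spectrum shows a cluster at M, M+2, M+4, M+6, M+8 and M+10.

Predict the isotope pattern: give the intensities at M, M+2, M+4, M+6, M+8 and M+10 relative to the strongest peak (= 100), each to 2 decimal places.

The 5 Ag atoms are independent, so intensities follow the terms of (0.51839 + 0.48161)^5.
P(M) = 0.51839^5 = 0.037435
P(M+2) = 5 × 0.51839^4 × 0.48161^1 = 0.173897
P(M+4) = 10 × 0.51839^3 × 0.48161^2 = 0.323118
P(M+6) = 10 × 0.51839^2 × 0.48161^3 = 0.300192
P(M+8) = 5 × 0.51839^1 × 0.48161^4 = 0.139447
P(M+10) = 0.48161^5 = 0.025911
The M+4 peak is largest (0.323118); scaling to 100 gives 11.59 : 53.82 : 100.00 : 92.90 : 43.16 : 8.02.

11.59 : 53.82 : 100.00 : 92.90 : 43.16 : 8.02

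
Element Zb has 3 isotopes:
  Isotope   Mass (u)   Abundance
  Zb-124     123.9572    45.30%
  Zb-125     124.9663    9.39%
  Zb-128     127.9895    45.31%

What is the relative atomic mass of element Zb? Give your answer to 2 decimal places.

Ar = Σ fᵢ·mᵢ = 0.4530 × 123.9572 + 0.0939 × 124.9663 + 0.4531 × 127.9895
= 56.15261 + 11.73434 + 57.99204 = 125.87899 u

125.88 u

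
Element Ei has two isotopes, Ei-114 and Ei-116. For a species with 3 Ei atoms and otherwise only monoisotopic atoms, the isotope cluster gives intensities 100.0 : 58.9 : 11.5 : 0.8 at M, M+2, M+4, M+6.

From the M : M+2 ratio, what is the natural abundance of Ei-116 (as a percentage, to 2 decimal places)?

16.41%

Let p = fractional abundance of Ei-114. I(M+2)/I(M) = [C(3,1)·p^2·(1−p)] / p^3 = 3·(1−p)/p = 58.9/100.0 = 0.5890
(1−p)/p = 0.5890/3 = 0.1963  ⇒  p = 1/(1 + 0.1963) = 0.8359
Ei-114: 83.59%, Ei-116: 16.41%.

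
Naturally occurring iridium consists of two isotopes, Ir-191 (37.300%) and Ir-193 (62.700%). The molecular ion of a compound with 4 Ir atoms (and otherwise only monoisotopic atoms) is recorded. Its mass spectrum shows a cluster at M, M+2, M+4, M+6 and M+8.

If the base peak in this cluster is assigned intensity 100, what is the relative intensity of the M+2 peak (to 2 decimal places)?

Binomial terms of (0.37300 + 0.62700)^4: M 0.0194, M+2 0.1302, M+4 0.3282, M+6 0.3678, M+8 0.1546 → M+6 is the base peak.
P(M+6) = C(4,3) × 0.37300^1 × 0.62700^3 = 4 × 0.3730 × 0.24649188 = 0.367766 (base)
P(M+2) = C(4,1) × 0.37300^3 × 0.62700^1 = 4 × 0.05189512 × 0.6270 = 0.130153
Relative intensity = 0.130153 / 0.367766 × 100 = 35.39

35.39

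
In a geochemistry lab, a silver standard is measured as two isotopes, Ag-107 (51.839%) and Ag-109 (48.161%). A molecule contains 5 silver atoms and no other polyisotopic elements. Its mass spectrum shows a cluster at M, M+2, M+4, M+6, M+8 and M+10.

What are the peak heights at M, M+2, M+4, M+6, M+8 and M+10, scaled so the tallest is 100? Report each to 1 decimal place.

The 5 Ag atoms are independent, so intensities follow the terms of (0.51839 + 0.48161)^5.
P(M) = 0.51839^5 = 0.037435
P(M+2) = 5 × 0.51839^4 × 0.48161^1 = 0.173897
P(M+4) = 10 × 0.51839^3 × 0.48161^2 = 0.323118
P(M+6) = 10 × 0.51839^2 × 0.48161^3 = 0.300192
P(M+8) = 5 × 0.51839^1 × 0.48161^4 = 0.139447
P(M+10) = 0.48161^5 = 0.025911
The M+4 peak is largest (0.323118); scaling to 100 gives 11.6 : 53.8 : 100.0 : 92.9 : 43.2 : 8.0.

11.6 : 53.8 : 100.0 : 92.9 : 43.2 : 8.0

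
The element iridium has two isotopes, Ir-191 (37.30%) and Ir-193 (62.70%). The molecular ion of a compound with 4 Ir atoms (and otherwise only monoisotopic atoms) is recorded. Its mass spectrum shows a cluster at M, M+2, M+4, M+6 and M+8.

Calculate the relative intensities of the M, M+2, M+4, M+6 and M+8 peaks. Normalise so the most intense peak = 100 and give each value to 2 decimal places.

Each Ir atom is independently Ir-191 (p = 0.3730) or Ir-193 (q = 0.6270); the cluster is the binomial expansion (p + q)^4.
P(M) = 0.3730^4 = 0.019357
P(M+2) = 4 × 0.3730^3 × 0.6270^1 = 0.130153
P(M+4) = 6 × 0.3730^2 × 0.6270^2 = 0.328174
P(M+6) = 4 × 0.3730^1 × 0.6270^3 = 0.367766
P(M+8) = 0.6270^4 = 0.154550
The M+6 peak is largest (0.367766); scaling to 100 gives 5.26 : 35.39 : 89.23 : 100.00 : 42.02.

5.26 : 35.39 : 89.23 : 100.00 : 42.02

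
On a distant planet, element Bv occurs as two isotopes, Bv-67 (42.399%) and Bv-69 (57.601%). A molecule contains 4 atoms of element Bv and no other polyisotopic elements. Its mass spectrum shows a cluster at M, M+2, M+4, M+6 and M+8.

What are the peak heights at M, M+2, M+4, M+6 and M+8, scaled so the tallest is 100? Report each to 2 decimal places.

9.03 : 49.07 : 100.00 : 90.57 : 30.76

The 4 Bv atoms are independent, so intensities follow the terms of (0.42399 + 0.57601)^4.
P(M) = 0.42399^4 = 0.032316
P(M+2) = 4 × 0.42399^3 × 0.57601^1 = 0.175613
P(M+4) = 6 × 0.42399^2 × 0.57601^2 = 0.357868
P(M+6) = 4 × 0.42399^1 × 0.57601^3 = 0.324120
P(M+8) = 0.57601^4 = 0.110083
The M+4 peak is largest (0.357868); scaling to 100 gives 9.03 : 49.07 : 100.00 : 90.57 : 30.76.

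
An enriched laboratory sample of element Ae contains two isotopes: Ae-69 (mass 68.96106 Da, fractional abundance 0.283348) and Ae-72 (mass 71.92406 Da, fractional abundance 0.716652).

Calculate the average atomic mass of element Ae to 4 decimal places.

Weight each isotope mass by its fractional abundance: 0.283348 × 68.96106 + 0.716652 × 71.92406
= 19.539978 + 51.544521 = 71.084499 Da

71.0845 Da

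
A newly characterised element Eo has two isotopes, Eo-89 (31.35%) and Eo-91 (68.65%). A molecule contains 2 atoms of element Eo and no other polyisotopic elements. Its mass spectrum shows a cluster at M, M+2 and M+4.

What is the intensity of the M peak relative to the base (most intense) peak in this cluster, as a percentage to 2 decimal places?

Binomial terms of (0.3135 + 0.6865)^2: M 0.0983, M+2 0.4304, M+4 0.4713 → M+4 is the base peak.
P(M+4) = C(2,2) × 0.3135^0 × 0.6865^2 = 1 × 1.0000 × 0.47128225 = 0.471282 (base)
P(M) = C(2,0) × 0.3135^2 × 0.6865^0 = 1 × 0.09828225 × 1.0000 = 0.098282
Relative intensity = 0.098282 / 0.471282 × 100 = 20.85

20.85%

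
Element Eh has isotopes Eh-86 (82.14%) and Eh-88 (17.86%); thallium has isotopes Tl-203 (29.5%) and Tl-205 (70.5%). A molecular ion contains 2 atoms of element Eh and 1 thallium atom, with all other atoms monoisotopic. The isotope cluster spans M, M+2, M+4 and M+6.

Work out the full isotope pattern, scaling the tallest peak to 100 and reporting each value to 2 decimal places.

Element Eh pattern (n=2): 0.67469796 : 0.29340408 : 0.03189796
Thallium pattern (n=1): 0.2950 : 0.7050
Convolve the two distributions (both contribute in 2-u steps):
  M: 0.67469796×0.2950 = 0.199036
  M+2: 0.67469796×0.7050 + 0.29340408×0.2950 = 0.562216
  M+4: 0.29340408×0.7050 + 0.03189796×0.2950 = 0.216260
  M+6: 0.03189796×0.7050 = 0.022488
Scale to base peak (0.562216) = 100: 35.40 : 100.00 : 38.47 : 4.00

35.40 : 100.00 : 38.47 : 4.00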